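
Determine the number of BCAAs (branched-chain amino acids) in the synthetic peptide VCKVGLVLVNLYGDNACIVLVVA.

V, L, and I make up the branched-chain aliphatic group.
Matching residues: V1, V4, L6, V7, L8, V9, L11, I18, V19, L20, V21, V22.

12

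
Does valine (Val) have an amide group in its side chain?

No

Asparagine (N) and glutamine (Q) have uncharged amide side chains.
Valine is not in this group.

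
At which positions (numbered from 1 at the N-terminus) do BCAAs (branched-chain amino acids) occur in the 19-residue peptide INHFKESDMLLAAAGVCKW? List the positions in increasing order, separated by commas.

1, 10, 11, 16

The BCAAs are Val, Leu, and Ile — aliphatic side chains with a branch point.
Matching residues: I1, L10, L11, V16.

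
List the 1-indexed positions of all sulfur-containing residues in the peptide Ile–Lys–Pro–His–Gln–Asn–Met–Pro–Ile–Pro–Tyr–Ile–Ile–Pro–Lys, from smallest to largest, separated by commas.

The sulfur-bearing residues are cysteine (–SH) and methionine (–S–CH₃).
Matching residues: Met7.

7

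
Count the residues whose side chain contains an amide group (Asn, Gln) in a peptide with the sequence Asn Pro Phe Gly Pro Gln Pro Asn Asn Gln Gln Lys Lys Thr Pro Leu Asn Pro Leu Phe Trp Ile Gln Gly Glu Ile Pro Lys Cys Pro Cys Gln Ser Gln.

10

Matching residues: Asn1, Gln6, Asn8, Asn9, Gln10, Gln11, Asn17, Gln23, Gln32, Gln34.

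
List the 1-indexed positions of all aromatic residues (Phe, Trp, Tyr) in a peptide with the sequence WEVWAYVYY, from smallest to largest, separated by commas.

1, 4, 6, 8, 9

Matching residues: W1, W4, Y6, Y8, Y9.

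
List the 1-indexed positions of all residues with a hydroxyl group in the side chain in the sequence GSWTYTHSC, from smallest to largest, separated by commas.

S, T, and Y are the three residues with a side-chain hydroxyl.
Matching residues: S2, T4, Y5, T6, S8.

2, 4, 5, 6, 8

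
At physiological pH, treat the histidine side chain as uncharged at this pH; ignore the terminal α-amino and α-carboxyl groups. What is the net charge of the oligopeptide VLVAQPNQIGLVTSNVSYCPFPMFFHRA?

At pH ~7.4 the Lys and Arg side chains are protonated (+1), the Asp and Glu side chains are deprotonated (−1), and with His taken as neutral all other side chains carry no charge.
Positive (K, R): R27 → +1.
Negative (D, E): none → −0.
Net charge = (+1) + (−0) = +1.

+1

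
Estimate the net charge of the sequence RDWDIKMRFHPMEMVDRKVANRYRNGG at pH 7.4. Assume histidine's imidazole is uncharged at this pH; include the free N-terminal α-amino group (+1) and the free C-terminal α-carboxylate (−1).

+3

The side chains ionized at physiological pH are Lys/Arg (+1) and Asp/Glu (−1); with His treated as neutral, nothing else contributes.
Positive (K, R): R1, K6, R8, R17, K18, R22, R24 → +7.
Negative (D, E): D2, D4, E13, D16 → −4.
The N-terminus (+1) and C-terminus (−1) cancel.
Net charge = (+7) + (−4) = +3.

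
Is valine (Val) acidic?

No

Aspartate (D) and glutamate (E) have carboxylic-acid side chains and are the acidic amino acids.
Valine is not in this group.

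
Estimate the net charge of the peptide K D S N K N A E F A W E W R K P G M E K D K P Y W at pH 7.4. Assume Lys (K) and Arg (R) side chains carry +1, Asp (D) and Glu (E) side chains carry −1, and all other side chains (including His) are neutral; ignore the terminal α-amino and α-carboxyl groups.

+1

Positive (K, R): K1, K5, R14, K15, K20, K22 → +6.
Negative (D, E): D2, E8, E12, E19, D21 → −5.
Net charge = (+6) + (−5) = +1.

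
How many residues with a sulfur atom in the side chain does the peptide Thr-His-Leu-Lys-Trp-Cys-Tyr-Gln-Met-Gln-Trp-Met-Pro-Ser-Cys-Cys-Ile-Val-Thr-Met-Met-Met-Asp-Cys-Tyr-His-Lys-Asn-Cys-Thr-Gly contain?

10

Only Cys (C) and Met (M) have a sulfur atom in the side chain.
Matching residues: Cys6, Met9, Met12, Cys15, Cys16, Met20, Met21, Met22, Cys24, Cys29.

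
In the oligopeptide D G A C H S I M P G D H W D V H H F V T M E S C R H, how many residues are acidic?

4

Only D (aspartate) and E (glutamate) carry a side-chain carboxylic acid.
Matching residues: D1, D11, D14, E22.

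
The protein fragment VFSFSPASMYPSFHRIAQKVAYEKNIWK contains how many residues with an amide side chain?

Asparagine (N) and glutamine (Q) have uncharged amide side chains.
Matching residues: Q18, N25.

2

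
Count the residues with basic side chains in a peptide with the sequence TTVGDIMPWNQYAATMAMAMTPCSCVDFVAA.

K, R, and H are the three residues with basic side chains (ε-amine, guanidinium, and imidazole respectively).
None of the 31 residues belong to this group.

0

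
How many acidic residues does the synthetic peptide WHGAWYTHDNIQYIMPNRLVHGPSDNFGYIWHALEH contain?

Only D (aspartate) and E (glutamate) carry a side-chain carboxylic acid.
Matching residues: D9, D25, E35.

3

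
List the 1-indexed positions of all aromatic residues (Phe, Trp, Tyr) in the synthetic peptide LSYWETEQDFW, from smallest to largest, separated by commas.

3, 4, 10, 11

Matching residues: Y3, W4, F10, W11.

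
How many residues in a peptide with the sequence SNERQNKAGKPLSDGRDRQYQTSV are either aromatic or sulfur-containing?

1

Aromatic: F, W, Y. Sulfur-containing: C, M.
Aromatic residues here: Y20 (1).
Sulfur-containing residues here: none (0).
The two groups share no amino acid, so total = 1 + 0 = 1.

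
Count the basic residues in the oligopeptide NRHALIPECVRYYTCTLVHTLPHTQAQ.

The basic amino acids are Lys (K), Arg (R), and His (H).
Matching residues: R2, H3, R11, H19, H23.

5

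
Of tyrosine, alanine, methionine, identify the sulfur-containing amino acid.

The sulfur-bearing residues are cysteine (–SH) and methionine (–S–CH₃).
Of the listed options, only methionine belongs to this group.

methionine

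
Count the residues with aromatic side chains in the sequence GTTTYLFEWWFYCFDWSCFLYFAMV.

F, W, and Y each carry an aromatic ring on the side chain.
Matching residues: Y5, F7, W9, W10, F11, Y12, F14, W16, F19, Y21, F22.

11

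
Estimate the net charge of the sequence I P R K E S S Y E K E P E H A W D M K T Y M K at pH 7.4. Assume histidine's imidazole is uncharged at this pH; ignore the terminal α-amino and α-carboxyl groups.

At pH ~7.4 the Lys and Arg side chains are protonated (+1), the Asp and Glu side chains are deprotonated (−1), and with His taken as neutral all other side chains carry no charge.
Positive (K, R): R3, K4, K10, K19, K23 → +5.
Negative (D, E): E5, E9, E11, E13, D17 → −5.
Net charge = (+5) + (−5) = 0.

0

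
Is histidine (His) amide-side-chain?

The amide-side-chain residues are Asn (N) and Gln (Q).
Histidine is not in this group.

No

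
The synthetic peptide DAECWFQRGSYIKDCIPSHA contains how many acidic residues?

Aspartate (D) and glutamate (E) have carboxylic-acid side chains and are the acidic amino acids.
Matching residues: D1, E3, D14.

3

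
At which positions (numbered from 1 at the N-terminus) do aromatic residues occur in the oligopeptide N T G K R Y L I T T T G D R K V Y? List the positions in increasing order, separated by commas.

6, 17

Phenylalanine (F), tryptophan (W), and tyrosine (Y) have aromatic ring side chains.
Matching residues: Y6, Y17.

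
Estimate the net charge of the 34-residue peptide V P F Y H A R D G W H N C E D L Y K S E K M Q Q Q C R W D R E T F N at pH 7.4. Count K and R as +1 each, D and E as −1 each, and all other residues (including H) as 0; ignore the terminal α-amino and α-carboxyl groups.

-1

Positive (K, R): R7, K18, K21, R27, R30 → +5.
Negative (D, E): D8, E14, D15, E20, D29, E31 → −6.
Net charge = (+5) + (−6) = −1.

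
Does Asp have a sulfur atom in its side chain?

No

The sulfur-bearing residues are cysteine (–SH) and methionine (–S–CH₃).
Aspartate is not in this group.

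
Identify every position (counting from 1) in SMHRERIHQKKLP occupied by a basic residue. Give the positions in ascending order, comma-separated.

Matching residues: H3, R4, R6, H8, K10, K11.

3, 4, 6, 8, 10, 11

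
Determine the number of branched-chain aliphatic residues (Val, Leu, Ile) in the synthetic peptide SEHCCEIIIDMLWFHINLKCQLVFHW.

8

Matching residues: I7, I8, I9, L12, I16, L18, L22, V23.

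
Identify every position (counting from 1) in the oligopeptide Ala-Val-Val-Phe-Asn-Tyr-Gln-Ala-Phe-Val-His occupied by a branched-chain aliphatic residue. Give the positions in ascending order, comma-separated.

2, 3, 10

V, L, and I make up the branched-chain aliphatic group.
Matching residues: Val2, Val3, Val10.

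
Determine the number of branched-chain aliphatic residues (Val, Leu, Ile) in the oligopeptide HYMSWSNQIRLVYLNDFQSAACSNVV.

Matching residues: I9, L11, V12, L14, V25, V26.

6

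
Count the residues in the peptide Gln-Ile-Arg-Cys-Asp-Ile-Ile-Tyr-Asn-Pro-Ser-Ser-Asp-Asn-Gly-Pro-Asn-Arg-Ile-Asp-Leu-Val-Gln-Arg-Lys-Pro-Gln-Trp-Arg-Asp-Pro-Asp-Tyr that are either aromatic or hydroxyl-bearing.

Aromatic: F, W, Y. Hydroxyl-bearing: S, T, Y.
Aromatic residues here: Tyr8, Trp28, Tyr33 (3).
Hydroxyl-bearing residues here: Tyr8, Ser11, Ser12, Tyr33 (4).
Y is in both groups, so the 2 Y residues must not be double-counted.
Total = 3 + 4 − 2 = 5.

5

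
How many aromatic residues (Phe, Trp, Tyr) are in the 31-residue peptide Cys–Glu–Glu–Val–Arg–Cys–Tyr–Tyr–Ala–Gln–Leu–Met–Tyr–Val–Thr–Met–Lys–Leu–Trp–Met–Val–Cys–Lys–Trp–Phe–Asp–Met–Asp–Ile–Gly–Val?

Matching residues: Tyr7, Tyr8, Tyr13, Trp19, Trp24, Phe25.

6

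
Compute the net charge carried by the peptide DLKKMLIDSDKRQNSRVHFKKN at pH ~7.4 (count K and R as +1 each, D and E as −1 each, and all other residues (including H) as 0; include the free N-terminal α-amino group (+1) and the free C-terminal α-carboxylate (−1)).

+4

Positive (K, R): K3, K4, K11, R12, R16, K20, K21 → +7.
Negative (D, E): D1, D8, D10 → −3.
The N-terminus (+1) and C-terminus (−1) cancel.
Net charge = (+7) + (−3) = +4.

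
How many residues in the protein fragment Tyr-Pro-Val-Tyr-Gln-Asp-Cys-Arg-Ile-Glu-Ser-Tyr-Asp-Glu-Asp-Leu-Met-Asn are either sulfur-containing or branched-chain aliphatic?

5

Sulfur-containing: C, M. Branched-chain aliphatic: I, L, V.
Sulfur-containing residues here: Cys7, Met17 (2).
Branched-chain aliphatic residues here: Val3, Ile9, Leu16 (3).
The two groups share no amino acid, so total = 2 + 3 = 5.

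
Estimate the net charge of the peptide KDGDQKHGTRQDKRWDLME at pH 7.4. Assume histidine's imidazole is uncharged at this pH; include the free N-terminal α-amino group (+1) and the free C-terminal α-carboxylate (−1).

Near pH 7.4, K and R contribute +1 each, D and E contribute −1 each, and every other side chain (His included, as stated) is uncharged.
Positive (K, R): K1, K6, R10, K13, R14 → +5.
Negative (D, E): D2, D4, D12, D16, E19 → −5.
The N-terminus (+1) and C-terminus (−1) cancel.
Net charge = (+5) + (−5) = 0.

0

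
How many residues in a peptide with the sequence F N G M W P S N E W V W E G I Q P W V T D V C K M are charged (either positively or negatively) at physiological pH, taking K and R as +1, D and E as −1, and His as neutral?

Charged side chains at pH ~7.4: K, R (positive); D, E (negative).
Matching residues: E9, E13, D21, K24.

4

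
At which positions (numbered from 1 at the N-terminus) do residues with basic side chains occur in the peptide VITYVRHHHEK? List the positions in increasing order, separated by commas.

Lysine (K), arginine (R), and histidine (H) have basic, nitrogen-containing side chains.
Matching residues: R6, H7, H8, H9, K11.

6, 7, 8, 9, 11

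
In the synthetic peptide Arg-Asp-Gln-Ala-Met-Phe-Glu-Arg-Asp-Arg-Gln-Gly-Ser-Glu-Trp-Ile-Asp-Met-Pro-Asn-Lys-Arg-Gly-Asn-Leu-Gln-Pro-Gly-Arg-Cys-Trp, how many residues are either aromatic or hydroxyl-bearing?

Aromatic: F, W, Y. Hydroxyl-bearing: S, T, Y.
Aromatic residues here: Phe6, Trp15, Trp31 (3).
Hydroxyl-bearing residues here: Ser13 (1).
(Y belongs to both groups, but none appear in this sequence.) Total = 3 + 1 = 4.

4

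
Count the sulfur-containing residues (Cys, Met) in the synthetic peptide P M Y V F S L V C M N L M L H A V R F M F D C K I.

Matching residues: M2, C9, M10, M13, M20, C23.

6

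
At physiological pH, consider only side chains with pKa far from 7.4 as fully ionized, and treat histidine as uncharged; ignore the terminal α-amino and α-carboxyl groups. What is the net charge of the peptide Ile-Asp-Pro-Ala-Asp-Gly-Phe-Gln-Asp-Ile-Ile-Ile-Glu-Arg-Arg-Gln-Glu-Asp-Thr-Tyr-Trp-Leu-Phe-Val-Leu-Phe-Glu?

Near pH 7.4, K and R contribute +1 each, D and E contribute −1 each, and every other side chain (His included, as stated) is uncharged.
Positive (K, R): Arg14, Arg15 → +2.
Negative (D, E): Asp2, Asp5, Asp9, Glu13, Glu17, Asp18, Glu27 → −7.
Net charge = (+2) + (−7) = −5.

-5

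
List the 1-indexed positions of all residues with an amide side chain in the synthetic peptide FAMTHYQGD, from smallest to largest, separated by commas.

7

The amide-side-chain residues are Asn (N) and Gln (Q).
Matching residues: Q7.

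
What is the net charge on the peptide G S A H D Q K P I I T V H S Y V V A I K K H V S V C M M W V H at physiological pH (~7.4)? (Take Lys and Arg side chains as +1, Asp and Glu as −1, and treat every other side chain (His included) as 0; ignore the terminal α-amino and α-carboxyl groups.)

Positive (K, R): K7, K20, K21 → +3.
Negative (D, E): D5 → −1.
Net charge = (+3) + (−1) = +2.

+2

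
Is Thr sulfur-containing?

The sulfur-bearing residues are cysteine (–SH) and methionine (–S–CH₃).
Threonine is not in this group.

No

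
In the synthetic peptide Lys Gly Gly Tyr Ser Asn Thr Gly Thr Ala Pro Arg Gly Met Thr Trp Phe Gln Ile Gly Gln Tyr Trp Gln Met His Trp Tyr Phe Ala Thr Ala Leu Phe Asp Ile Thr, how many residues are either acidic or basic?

4

Acidic: D, E. Basic: H, K, R.
Acidic residues here: Asp35 (1).
Basic residues here: Lys1, Arg12, His26 (3).
The two groups share no amino acid, so total = 1 + 3 = 4.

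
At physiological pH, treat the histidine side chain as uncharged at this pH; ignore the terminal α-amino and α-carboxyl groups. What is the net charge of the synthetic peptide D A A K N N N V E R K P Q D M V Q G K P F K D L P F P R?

Near pH 7.4, K and R contribute +1 each, D and E contribute −1 each, and every other side chain (His included, as stated) is uncharged.
Positive (K, R): K4, R10, K11, K19, K22, R28 → +6.
Negative (D, E): D1, E9, D14, D23 → −4.
Net charge = (+6) + (−4) = +2.

+2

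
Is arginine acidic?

Aspartate (D) and glutamate (E) have carboxylic-acid side chains and are the acidic amino acids.
Arginine is not in this group.

No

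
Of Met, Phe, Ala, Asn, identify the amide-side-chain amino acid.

Only N (asparagine) and Q (glutamine) carry a side-chain carboxamide.
Of the listed options, only Asn belongs to this group.

Asn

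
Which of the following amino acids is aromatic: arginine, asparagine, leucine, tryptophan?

tryptophan

F, W, and Y each carry an aromatic ring on the side chain.
Of the listed options, only tryptophan belongs to this group.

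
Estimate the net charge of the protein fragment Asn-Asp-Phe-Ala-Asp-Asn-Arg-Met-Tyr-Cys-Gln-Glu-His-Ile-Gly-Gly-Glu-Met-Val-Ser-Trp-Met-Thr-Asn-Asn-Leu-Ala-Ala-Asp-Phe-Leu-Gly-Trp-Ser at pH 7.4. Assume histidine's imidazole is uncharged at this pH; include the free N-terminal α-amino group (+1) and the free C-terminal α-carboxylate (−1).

The side chains ionized at physiological pH are Lys/Arg (+1) and Asp/Glu (−1); with His treated as neutral, nothing else contributes.
Positive (K, R): Arg7 → +1.
Negative (D, E): Asp2, Asp5, Glu12, Glu17, Asp29 → −5.
The N-terminus (+1) and C-terminus (−1) cancel.
Net charge = (+1) + (−5) = −4.

-4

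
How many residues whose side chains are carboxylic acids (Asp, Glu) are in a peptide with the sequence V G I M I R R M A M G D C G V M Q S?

1

Matching residues: D12.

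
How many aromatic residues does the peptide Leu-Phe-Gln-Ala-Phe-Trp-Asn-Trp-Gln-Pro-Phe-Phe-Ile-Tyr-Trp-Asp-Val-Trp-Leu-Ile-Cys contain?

9

F, W, and Y each carry an aromatic ring on the side chain.
Matching residues: Phe2, Phe5, Trp6, Trp8, Phe11, Phe12, Tyr14, Trp15, Trp18.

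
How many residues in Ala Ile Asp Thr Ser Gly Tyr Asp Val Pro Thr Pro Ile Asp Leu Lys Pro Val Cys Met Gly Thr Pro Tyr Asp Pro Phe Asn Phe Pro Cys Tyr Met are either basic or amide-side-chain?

2

Basic: H, K, R. Amide-side-chain: N, Q.
Basic residues here: Lys16 (1).
Amide-side-chain residues here: Asn28 (1).
The two groups share no amino acid, so total = 1 + 1 = 2.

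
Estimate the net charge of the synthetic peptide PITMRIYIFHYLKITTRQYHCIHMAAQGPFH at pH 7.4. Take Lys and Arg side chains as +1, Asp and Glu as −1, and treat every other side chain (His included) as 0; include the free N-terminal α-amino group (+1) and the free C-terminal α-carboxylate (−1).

Positive (K, R): R5, K13, R17 → +3.
Negative (D, E): none → −0.
The N-terminus (+1) and C-terminus (−1) cancel.
Net charge = (+3) + (−0) = +3.

+3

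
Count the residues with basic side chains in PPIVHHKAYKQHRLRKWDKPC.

9

K, R, and H are the three residues with basic side chains (ε-amine, guanidinium, and imidazole respectively).
Matching residues: H5, H6, K7, K10, H12, R13, R15, K16, K19.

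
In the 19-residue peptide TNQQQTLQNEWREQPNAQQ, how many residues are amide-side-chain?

10

The amide-side-chain residues are Asn (N) and Gln (Q).
Matching residues: N2, Q3, Q4, Q5, Q8, N9, Q14, N16, Q18, Q19.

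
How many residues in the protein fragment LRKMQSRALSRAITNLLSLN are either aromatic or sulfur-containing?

Aromatic: F, W, Y. Sulfur-containing: C, M.
Aromatic residues here: none (0).
Sulfur-containing residues here: M4 (1).
The two groups share no amino acid, so total = 0 + 1 = 1.

1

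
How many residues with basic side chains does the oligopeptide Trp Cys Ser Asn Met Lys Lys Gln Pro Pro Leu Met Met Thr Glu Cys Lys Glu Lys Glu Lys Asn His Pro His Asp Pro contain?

7

Lysine (K), arginine (R), and histidine (H) have basic, nitrogen-containing side chains.
Matching residues: Lys6, Lys7, Lys17, Lys19, Lys21, His23, His25.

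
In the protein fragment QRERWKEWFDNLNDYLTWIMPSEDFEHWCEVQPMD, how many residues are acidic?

Only D (aspartate) and E (glutamate) carry a side-chain carboxylic acid.
Matching residues: E3, E7, D10, D14, E23, D24, E26, E30, D35.

9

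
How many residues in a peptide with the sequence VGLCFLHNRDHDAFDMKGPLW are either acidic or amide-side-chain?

Acidic: D, E. Amide-side-chain: N, Q.
Acidic residues here: D10, D12, D15 (3).
Amide-side-chain residues here: N8 (1).
The two groups share no amino acid, so total = 3 + 1 = 4.

4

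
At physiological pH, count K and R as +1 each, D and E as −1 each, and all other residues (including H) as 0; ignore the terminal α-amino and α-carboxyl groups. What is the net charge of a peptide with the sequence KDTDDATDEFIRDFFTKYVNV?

-3

Positive (K, R): K1, R12, K17 → +3.
Negative (D, E): D2, D4, D5, D8, E9, D13 → −6.
Net charge = (+3) + (−6) = −3.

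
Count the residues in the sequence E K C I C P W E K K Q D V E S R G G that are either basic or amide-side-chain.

Basic: H, K, R. Amide-side-chain: N, Q.
Basic residues here: K2, K9, K10, R16 (4).
Amide-side-chain residues here: Q11 (1).
The two groups share no amino acid, so total = 4 + 1 = 5.

5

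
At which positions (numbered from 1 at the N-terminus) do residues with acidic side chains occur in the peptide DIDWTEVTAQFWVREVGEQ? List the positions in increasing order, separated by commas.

Aspartate (D) and glutamate (E) have carboxylic-acid side chains and are the acidic amino acids.
Matching residues: D1, D3, E6, E15, E18.

1, 3, 6, 15, 18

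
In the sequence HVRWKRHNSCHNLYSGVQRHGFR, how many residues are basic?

K, R, and H are the three residues with basic side chains (ε-amine, guanidinium, and imidazole respectively).
Matching residues: H1, R3, K5, R6, H7, H11, R19, H20, R23.

9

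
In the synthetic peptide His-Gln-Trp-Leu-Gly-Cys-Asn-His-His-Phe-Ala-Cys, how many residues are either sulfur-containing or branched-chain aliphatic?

3

Sulfur-containing: C, M. Branched-chain aliphatic: I, L, V.
Sulfur-containing residues here: Cys6, Cys12 (2).
Branched-chain aliphatic residues here: Leu4 (1).
The two groups share no amino acid, so total = 2 + 1 = 3.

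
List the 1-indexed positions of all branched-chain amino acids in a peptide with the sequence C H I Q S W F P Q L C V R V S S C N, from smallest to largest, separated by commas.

3, 10, 12, 14

V, L, and I make up the branched-chain aliphatic group.
Matching residues: I3, L10, V12, V14.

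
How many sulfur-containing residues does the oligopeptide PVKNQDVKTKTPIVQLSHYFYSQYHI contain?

Only Cys (C) and Met (M) have a sulfur atom in the side chain.
None of the 26 residues belong to this group.

0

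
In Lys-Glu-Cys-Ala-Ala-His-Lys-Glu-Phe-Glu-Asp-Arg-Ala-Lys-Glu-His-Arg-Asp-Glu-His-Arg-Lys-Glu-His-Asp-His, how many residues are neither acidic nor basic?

Acidic: D, E. Basic: K, R, H. All other residues are neither.
Matching residues: Cys3, Ala4, Ala5, Phe9, Ala13.

5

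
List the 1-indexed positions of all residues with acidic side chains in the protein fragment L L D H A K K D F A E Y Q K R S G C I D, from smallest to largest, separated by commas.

3, 8, 11, 20

Aspartate (D) and glutamate (E) have carboxylic-acid side chains and are the acidic amino acids.
Matching residues: D3, D8, E11, D20.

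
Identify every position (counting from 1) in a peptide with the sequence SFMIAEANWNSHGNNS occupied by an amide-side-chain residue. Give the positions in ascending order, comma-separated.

The amide-side-chain residues are Asn (N) and Gln (Q).
Matching residues: N8, N10, N14, N15.

8, 10, 14, 15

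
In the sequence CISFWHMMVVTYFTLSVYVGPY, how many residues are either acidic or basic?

1

Acidic: D, E. Basic: H, K, R.
Acidic residues here: none (0).
Basic residues here: H6 (1).
The two groups share no amino acid, so total = 0 + 1 = 1.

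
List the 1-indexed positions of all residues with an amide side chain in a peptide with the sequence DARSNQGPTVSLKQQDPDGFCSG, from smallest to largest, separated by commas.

5, 6, 14, 15

The amide-side-chain residues are Asn (N) and Gln (Q).
Matching residues: N5, Q6, Q14, Q15.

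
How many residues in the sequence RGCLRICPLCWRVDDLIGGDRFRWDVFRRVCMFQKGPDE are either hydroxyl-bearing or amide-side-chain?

1

Hydroxyl-bearing: S, T, Y. Amide-side-chain: N, Q.
Hydroxyl-bearing residues here: none (0).
Amide-side-chain residues here: Q34 (1).
The two groups share no amino acid, so total = 0 + 1 = 1.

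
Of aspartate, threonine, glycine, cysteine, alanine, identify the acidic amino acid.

Only D (aspartate) and E (glutamate) carry a side-chain carboxylic acid.
Of the listed options, only aspartate belongs to this group.

aspartate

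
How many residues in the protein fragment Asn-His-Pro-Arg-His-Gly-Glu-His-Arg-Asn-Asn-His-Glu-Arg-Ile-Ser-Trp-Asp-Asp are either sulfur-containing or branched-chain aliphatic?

1

Sulfur-containing: C, M. Branched-chain aliphatic: I, L, V.
Sulfur-containing residues here: none (0).
Branched-chain aliphatic residues here: Ile15 (1).
The two groups share no amino acid, so total = 0 + 1 = 1.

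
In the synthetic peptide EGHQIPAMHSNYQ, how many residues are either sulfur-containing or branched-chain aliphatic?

Sulfur-containing: C, M. Branched-chain aliphatic: I, L, V.
Sulfur-containing residues here: M8 (1).
Branched-chain aliphatic residues here: I5 (1).
The two groups share no amino acid, so total = 1 + 1 = 2.

2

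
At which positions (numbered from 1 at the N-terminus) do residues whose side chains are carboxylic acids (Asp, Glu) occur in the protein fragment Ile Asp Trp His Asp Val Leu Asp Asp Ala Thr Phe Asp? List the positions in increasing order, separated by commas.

Matching residues: Asp2, Asp5, Asp8, Asp9, Asp13.

2, 5, 8, 9, 13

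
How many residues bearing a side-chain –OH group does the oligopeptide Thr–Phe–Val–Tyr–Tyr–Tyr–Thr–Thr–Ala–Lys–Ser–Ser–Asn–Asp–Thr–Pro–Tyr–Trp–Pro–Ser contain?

11

Serine (S), threonine (T), and tyrosine (Y) each carry a hydroxyl group on the side chain.
Matching residues: Thr1, Tyr4, Tyr5, Tyr6, Thr7, Thr8, Ser11, Ser12, Thr15, Tyr17, Ser20.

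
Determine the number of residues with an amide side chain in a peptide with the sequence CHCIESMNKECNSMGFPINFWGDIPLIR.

3

Only N (asparagine) and Q (glutamine) carry a side-chain carboxamide.
Matching residues: N8, N12, N19.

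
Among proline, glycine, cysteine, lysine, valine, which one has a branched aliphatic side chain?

valine

Valine (V), leucine (L), and isoleucine (I) are the branched-chain amino acids.
Of the listed options, only valine belongs to this group.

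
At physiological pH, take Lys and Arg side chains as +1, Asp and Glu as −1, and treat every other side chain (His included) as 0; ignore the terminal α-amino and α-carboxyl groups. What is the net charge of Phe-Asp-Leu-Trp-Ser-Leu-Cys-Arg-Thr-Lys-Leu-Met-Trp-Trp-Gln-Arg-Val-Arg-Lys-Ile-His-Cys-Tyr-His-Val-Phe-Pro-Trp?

Positive (K, R): Arg8, Lys10, Arg16, Arg18, Lys19 → +5.
Negative (D, E): Asp2 → −1.
Net charge = (+5) + (−1) = +4.

+4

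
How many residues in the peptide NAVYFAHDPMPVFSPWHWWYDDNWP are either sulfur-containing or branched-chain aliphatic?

Sulfur-containing: C, M. Branched-chain aliphatic: I, L, V.
Sulfur-containing residues here: M10 (1).
Branched-chain aliphatic residues here: V3, V12 (2).
The two groups share no amino acid, so total = 1 + 2 = 3.

3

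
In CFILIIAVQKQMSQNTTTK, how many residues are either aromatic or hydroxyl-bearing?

5

Aromatic: F, W, Y. Hydroxyl-bearing: S, T, Y.
Aromatic residues here: F2 (1).
Hydroxyl-bearing residues here: S13, T16, T17, T18 (4).
(Y belongs to both groups, but none appear in this sequence.) Total = 1 + 4 = 5.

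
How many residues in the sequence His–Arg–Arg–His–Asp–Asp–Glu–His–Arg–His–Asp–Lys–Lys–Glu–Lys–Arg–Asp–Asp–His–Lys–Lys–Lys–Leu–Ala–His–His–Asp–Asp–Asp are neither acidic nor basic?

2

Acidic: D, E. Basic: K, R, H. All other residues are neither.
Matching residues: Leu23, Ala24.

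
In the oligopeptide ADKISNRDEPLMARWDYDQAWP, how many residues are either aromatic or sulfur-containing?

4

Aromatic: F, W, Y. Sulfur-containing: C, M.
Aromatic residues here: W15, Y17, W21 (3).
Sulfur-containing residues here: M12 (1).
The two groups share no amino acid, so total = 3 + 1 = 4.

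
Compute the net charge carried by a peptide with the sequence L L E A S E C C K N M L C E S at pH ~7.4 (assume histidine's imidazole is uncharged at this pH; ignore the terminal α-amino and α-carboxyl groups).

The side chains ionized at physiological pH are Lys/Arg (+1) and Asp/Glu (−1); with His treated as neutral, nothing else contributes.
Positive (K, R): K9 → +1.
Negative (D, E): E3, E6, E14 → −3.
Net charge = (+1) + (−3) = −2.

-2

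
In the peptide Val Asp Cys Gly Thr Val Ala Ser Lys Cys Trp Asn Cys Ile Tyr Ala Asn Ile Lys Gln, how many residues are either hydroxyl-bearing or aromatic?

4

Hydroxyl-bearing: S, T, Y. Aromatic: F, W, Y.
Hydroxyl-bearing residues here: Thr5, Ser8, Tyr15 (3).
Aromatic residues here: Trp11, Tyr15 (2).
Y is in both groups, so the 1 Y residue must not be double-counted.
Total = 3 + 2 − 1 = 4.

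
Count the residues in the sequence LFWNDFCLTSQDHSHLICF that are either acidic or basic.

Acidic: D, E. Basic: H, K, R.
Acidic residues here: D5, D12 (2).
Basic residues here: H13, H15 (2).
The two groups share no amino acid, so total = 2 + 2 = 4.

4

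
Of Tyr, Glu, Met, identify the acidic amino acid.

Glu

Only D (aspartate) and E (glutamate) carry a side-chain carboxylic acid.
Of the listed options, only Glu belongs to this group.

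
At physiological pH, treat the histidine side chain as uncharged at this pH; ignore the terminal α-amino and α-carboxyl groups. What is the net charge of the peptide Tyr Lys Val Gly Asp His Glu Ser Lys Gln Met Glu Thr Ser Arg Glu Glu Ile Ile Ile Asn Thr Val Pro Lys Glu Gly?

-2

At pH ~7.4 the Lys and Arg side chains are protonated (+1), the Asp and Glu side chains are deprotonated (−1), and with His taken as neutral all other side chains carry no charge.
Positive (K, R): Lys2, Lys9, Arg15, Lys25 → +4.
Negative (D, E): Asp5, Glu7, Glu12, Glu16, Glu17, Glu26 → −6.
Net charge = (+4) + (−6) = −2.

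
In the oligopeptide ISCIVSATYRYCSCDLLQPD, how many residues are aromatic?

2

F, W, and Y each carry an aromatic ring on the side chain.
Matching residues: Y9, Y11.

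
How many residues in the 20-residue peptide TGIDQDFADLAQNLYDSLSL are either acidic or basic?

Acidic: D, E. Basic: H, K, R.
Acidic residues here: D4, D6, D9, D16 (4).
Basic residues here: none (0).
The two groups share no amino acid, so total = 4 + 0 = 4.

4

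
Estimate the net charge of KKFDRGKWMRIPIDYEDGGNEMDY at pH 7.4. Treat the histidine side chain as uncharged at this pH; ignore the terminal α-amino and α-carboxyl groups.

The side chains ionized at physiological pH are Lys/Arg (+1) and Asp/Glu (−1); with His treated as neutral, nothing else contributes.
Positive (K, R): K1, K2, R5, K7, R10 → +5.
Negative (D, E): D4, D14, E16, D17, E21, D23 → −6.
Net charge = (+5) + (−6) = −1.

-1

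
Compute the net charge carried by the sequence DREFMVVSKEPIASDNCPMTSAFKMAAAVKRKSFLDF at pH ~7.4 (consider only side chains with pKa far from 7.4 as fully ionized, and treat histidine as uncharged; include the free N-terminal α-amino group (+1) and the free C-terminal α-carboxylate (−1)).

Near pH 7.4, K and R contribute +1 each, D and E contribute −1 each, and every other side chain (His included, as stated) is uncharged.
Positive (K, R): R2, K9, K24, K30, R31, K32 → +6.
Negative (D, E): D1, E3, E10, D15, D36 → −5.
The N-terminus (+1) and C-terminus (−1) cancel.
Net charge = (+6) + (−5) = +1.

+1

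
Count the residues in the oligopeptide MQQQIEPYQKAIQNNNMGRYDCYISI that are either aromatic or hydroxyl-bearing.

Aromatic: F, W, Y. Hydroxyl-bearing: S, T, Y.
Aromatic residues here: Y8, Y20, Y23 (3).
Hydroxyl-bearing residues here: Y8, Y20, Y23, S25 (4).
Y is in both groups, so the 3 Y residues must not be double-counted.
Total = 3 + 4 − 3 = 4.

4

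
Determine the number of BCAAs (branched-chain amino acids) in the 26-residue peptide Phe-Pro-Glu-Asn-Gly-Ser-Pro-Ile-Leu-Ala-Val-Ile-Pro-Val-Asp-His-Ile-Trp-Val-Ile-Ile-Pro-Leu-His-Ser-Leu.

Valine (V), leucine (L), and isoleucine (I) are the branched-chain amino acids.
Matching residues: Ile8, Leu9, Val11, Ile12, Val14, Ile17, Val19, Ile20, Ile21, Leu23, Leu26.

11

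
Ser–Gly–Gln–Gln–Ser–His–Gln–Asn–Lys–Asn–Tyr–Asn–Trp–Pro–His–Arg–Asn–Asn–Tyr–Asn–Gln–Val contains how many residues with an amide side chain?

10

The amide-side-chain residues are Asn (N) and Gln (Q).
Matching residues: Gln3, Gln4, Gln7, Asn8, Asn10, Asn12, Asn17, Asn18, Asn20, Gln21.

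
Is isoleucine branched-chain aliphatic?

Valine (V), leucine (L), and isoleucine (I) are the branched-chain amino acids.
Isoleucine is in this group.

Yes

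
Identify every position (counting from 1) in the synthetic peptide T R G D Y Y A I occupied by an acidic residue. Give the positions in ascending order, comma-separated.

4

Only D (aspartate) and E (glutamate) carry a side-chain carboxylic acid.
Matching residues: D4.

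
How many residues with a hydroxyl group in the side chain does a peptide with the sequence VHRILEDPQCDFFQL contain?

Serine (S), threonine (T), and tyrosine (Y) each carry a hydroxyl group on the side chain.
None of the 15 residues belong to this group.

0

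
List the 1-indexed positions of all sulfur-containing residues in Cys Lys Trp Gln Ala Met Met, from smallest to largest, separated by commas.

Cysteine (C, thiol) and methionine (M, thioether) are the two sulfur-containing amino acids.
Matching residues: Cys1, Met6, Met7.

1, 6, 7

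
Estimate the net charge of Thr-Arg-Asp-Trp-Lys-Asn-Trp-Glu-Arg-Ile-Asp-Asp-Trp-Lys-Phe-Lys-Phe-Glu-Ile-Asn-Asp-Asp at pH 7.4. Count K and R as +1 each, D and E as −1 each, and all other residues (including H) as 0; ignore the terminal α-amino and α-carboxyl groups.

Positive (K, R): Arg2, Lys5, Arg9, Lys14, Lys16 → +5.
Negative (D, E): Asp3, Glu8, Asp11, Asp12, Glu18, Asp21, Asp22 → −7.
Net charge = (+5) + (−7) = −2.

-2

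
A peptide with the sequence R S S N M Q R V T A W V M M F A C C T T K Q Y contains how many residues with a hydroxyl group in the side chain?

6

Serine (S), threonine (T), and tyrosine (Y) each carry a hydroxyl group on the side chain.
Matching residues: S2, S3, T9, T19, T20, Y23.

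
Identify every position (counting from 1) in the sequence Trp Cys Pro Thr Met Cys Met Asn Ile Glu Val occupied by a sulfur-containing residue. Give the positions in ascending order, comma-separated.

Cysteine (C, thiol) and methionine (M, thioether) are the two sulfur-containing amino acids.
Matching residues: Cys2, Met5, Cys6, Met7.

2, 5, 6, 7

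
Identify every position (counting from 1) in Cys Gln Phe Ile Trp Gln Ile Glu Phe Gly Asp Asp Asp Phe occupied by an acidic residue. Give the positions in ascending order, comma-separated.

The acidic residues are Asp (D) and Glu (E), whose side chains end in a carboxylate group.
Matching residues: Glu8, Asp11, Asp12, Asp13.

8, 11, 12, 13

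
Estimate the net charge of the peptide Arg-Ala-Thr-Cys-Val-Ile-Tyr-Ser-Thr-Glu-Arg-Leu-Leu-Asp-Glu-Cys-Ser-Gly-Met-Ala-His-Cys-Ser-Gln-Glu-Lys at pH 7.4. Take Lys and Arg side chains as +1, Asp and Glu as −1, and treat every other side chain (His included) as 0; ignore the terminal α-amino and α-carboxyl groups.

Positive (K, R): Arg1, Arg11, Lys26 → +3.
Negative (D, E): Glu10, Asp14, Glu15, Glu25 → −4.
Net charge = (+3) + (−4) = −1.

-1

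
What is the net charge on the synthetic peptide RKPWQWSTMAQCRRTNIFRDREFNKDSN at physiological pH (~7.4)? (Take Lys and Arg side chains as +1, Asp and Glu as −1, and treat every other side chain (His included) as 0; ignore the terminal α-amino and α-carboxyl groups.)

+4

Positive (K, R): R1, K2, R13, R14, R19, R21, K25 → +7.
Negative (D, E): D20, E22, D26 → −3.
Net charge = (+7) + (−3) = +4.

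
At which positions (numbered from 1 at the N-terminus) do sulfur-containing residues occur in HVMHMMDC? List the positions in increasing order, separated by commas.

The sulfur-bearing residues are cysteine (–SH) and methionine (–S–CH₃).
Matching residues: M3, M5, M6, C8.

3, 5, 6, 8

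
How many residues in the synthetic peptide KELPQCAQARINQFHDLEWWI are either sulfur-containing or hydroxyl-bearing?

1

Sulfur-containing: C, M. Hydroxyl-bearing: S, T, Y.
Sulfur-containing residues here: C6 (1).
Hydroxyl-bearing residues here: none (0).
The two groups share no amino acid, so total = 1 + 0 = 1.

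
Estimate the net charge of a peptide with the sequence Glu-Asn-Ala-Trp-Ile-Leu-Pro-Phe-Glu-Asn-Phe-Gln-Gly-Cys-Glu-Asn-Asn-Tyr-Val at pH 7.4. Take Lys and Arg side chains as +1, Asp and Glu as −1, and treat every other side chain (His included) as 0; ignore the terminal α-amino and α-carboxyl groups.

-3

Positive (K, R): none → +0.
Negative (D, E): Glu1, Glu9, Glu15 → −3.
Net charge = (+0) + (−3) = −3.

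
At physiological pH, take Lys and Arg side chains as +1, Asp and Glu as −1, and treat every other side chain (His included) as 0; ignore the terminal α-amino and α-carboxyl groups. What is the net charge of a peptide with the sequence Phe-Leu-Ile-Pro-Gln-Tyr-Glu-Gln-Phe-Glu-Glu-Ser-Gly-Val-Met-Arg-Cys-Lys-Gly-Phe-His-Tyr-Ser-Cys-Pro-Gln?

Positive (K, R): Arg16, Lys18 → +2.
Negative (D, E): Glu7, Glu10, Glu11 → −3.
Net charge = (+2) + (−3) = −1.

-1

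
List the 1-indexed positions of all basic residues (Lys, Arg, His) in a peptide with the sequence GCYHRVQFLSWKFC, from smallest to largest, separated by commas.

4, 5, 12

Matching residues: H4, R5, K12.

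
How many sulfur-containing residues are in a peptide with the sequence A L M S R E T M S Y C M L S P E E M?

5

The sulfur-bearing residues are cysteine (–SH) and methionine (–S–CH₃).
Matching residues: M3, M8, C11, M12, M18.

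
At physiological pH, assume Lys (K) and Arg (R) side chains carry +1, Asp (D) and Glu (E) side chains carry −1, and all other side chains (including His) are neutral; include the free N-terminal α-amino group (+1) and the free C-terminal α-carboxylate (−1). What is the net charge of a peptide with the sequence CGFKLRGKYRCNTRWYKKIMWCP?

Positive (K, R): K4, R6, K8, R10, R14, K17, K18 → +7.
Negative (D, E): none → −0.
The N-terminus (+1) and C-terminus (−1) cancel.
Net charge = (+7) + (−0) = +7.

+7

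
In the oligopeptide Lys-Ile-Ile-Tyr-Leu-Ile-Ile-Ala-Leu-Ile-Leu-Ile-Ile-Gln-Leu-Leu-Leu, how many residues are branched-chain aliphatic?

13

V, L, and I make up the branched-chain aliphatic group.
Matching residues: Ile2, Ile3, Leu5, Ile6, Ile7, Leu9, Ile10, Leu11, Ile12, Ile13, Leu15, Leu16, Leu17.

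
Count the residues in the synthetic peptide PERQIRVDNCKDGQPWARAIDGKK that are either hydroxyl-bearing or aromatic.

Hydroxyl-bearing: S, T, Y. Aromatic: F, W, Y.
Hydroxyl-bearing residues here: none (0).
Aromatic residues here: W16 (1).
(Y belongs to both groups, but none appear in this sequence.) Total = 0 + 1 = 1.

1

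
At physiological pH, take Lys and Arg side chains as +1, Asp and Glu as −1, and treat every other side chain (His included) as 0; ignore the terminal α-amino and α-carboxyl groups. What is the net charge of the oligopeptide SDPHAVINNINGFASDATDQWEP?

-4

Positive (K, R): none → +0.
Negative (D, E): D2, D16, D19, E22 → −4.
Net charge = (+0) + (−4) = −4.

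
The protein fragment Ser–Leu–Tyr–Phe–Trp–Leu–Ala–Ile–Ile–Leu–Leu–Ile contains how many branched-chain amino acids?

The BCAAs are Val, Leu, and Ile — aliphatic side chains with a branch point.
Matching residues: Leu2, Leu6, Ile8, Ile9, Leu10, Leu11, Ile12.

7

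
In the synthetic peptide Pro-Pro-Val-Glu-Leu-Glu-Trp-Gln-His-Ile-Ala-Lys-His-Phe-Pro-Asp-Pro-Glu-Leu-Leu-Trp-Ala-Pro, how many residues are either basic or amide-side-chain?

4

Basic: H, K, R. Amide-side-chain: N, Q.
Basic residues here: His9, Lys12, His13 (3).
Amide-side-chain residues here: Gln8 (1).
The two groups share no amino acid, so total = 3 + 1 = 4.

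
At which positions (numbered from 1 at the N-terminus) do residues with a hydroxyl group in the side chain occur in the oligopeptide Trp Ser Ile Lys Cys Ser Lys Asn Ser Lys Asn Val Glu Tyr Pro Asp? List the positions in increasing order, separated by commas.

2, 6, 9, 14

The –OH-bearing residues are Ser, Thr (aliphatic alcohols), and Tyr (phenol).
Matching residues: Ser2, Ser6, Ser9, Tyr14.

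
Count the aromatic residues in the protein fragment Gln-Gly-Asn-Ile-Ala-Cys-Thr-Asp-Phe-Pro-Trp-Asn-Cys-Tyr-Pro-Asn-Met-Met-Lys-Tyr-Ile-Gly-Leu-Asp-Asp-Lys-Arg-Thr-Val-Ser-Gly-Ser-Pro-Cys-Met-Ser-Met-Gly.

Phenylalanine (F), tryptophan (W), and tyrosine (Y) have aromatic ring side chains.
Matching residues: Phe9, Trp11, Tyr14, Tyr20.

4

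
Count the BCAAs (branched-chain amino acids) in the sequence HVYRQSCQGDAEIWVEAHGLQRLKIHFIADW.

7

Valine (V), leucine (L), and isoleucine (I) are the branched-chain amino acids.
Matching residues: V2, I13, V15, L20, L23, I25, I28.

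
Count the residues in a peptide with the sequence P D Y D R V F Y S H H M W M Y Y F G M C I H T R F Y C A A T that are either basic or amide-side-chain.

Basic: H, K, R. Amide-side-chain: N, Q.
Basic residues here: R5, H10, H11, H22, R24 (5).
Amide-side-chain residues here: none (0).
The two groups share no amino acid, so total = 5 + 0 = 5.

5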